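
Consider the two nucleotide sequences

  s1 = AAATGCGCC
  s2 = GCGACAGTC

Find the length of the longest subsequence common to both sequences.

5

One common subsequence of length 5: G [5,1], then C [6,2], then G [7,3], then C [8,5], then C [9,9]. The LCS DP gives dp[9][9] = 5, so this is optimal.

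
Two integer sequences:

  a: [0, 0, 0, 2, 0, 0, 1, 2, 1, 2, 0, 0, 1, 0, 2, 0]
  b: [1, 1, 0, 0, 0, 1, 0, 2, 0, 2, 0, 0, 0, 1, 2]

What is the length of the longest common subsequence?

10

One common subsequence of length 10: 0 at a[1]=b[4], 0 at a[2]=b[5], 0 at a[3]=b[7], 2 at a[4]=b[8], 0 at a[5]=b[9], 0 at a[6]=b[11], 0 at a[11]=b[12], 0 at a[12]=b[13], 1 at a[13]=b[14], 2 at a[15]=b[15]. Since dp[16][15] = 10, nothing longer is possible.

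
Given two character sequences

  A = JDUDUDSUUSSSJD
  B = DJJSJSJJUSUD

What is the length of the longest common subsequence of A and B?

5

Pick J (A #1, B #8) → U (A #5, B #9) → S (A #7, B #10) → U (A #9, B #11) → D (A #14, B #12); all 5 characters appear in both, in order, and the DP table's final entry dp[14][12] is also 5, so no common subsequence is longer.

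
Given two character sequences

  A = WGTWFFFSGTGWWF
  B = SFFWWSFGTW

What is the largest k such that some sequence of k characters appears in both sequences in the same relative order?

Let dp[i][j] be the LCS length of the first i characters of A and the first j characters of B. dp[i][j] = dp[i-1][j-1]+1 when the i-th and j-th characters match, else max(dp[i-1][j], dp[i][j-1]).
    ·  S  F  F  W  W  S  F  G  T  W
 ·  0  0  0  0  0  0  0  0  0  0  0
 W  0  0  0  0  1  1  1  1  1  1  1
 G  0  0  0  0  1  1  1  1  2  2  2
 T  0  0  0  0  1  1  1  1  2  3  3
 W  0  0  0  0  1  2  2  2  2  3  4
 F  0  0  1  1  1  2  2  3  3  3  4
 F  0  0  1  2  2  2  2  3  3  3  4
 F  0  0  1  2  2  2  2  3  3  3  4
 S  0  1  1  2  2  2  3  3  3  3  4
 G  0  1  1  2  2  2  3  3  4  4  4
 T  0  1  1  2  2  2  3  3  4  5  5
 G  0  1  1  2  2  2  3  3  4  5  5
 W  0  1  1  2  3  3  3  3  4  5  6
 W  0  1  1  2  3  4  4  4  4  5  6
 F  0  1  2  2  3  4  4  5  5  5  6
dp[14][10] = 6. One LCS (by backtracking along matches): WWFGTW.

6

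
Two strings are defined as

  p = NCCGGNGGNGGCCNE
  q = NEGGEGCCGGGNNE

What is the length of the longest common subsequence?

Match N (p #1, q #1) → C (p #2, q #7) → C (p #3, q #8) → G (p #5, q #9) → G (p #7, q #10) → G (p #8, q #11) → N (p #9, q #12) → N (p #14, q #13) → E (p #15, q #14) — 9 characters in the same relative order in both. dp[15][14] = 9 confirms this is the maximum.

9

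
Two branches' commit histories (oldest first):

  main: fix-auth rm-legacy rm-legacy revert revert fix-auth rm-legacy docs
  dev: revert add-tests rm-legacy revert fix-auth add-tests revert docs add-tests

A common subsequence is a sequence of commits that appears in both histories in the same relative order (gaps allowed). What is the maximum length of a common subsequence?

4

One common subsequence of length 4: rm-legacy at main[3]=dev[3]; then revert at main[4]=dev[4]; then revert at main[5]=dev[7]; then docs at main[8]=dev[8], and the DP table's final entry dp[8][9] is also 4, so no common subsequence is longer.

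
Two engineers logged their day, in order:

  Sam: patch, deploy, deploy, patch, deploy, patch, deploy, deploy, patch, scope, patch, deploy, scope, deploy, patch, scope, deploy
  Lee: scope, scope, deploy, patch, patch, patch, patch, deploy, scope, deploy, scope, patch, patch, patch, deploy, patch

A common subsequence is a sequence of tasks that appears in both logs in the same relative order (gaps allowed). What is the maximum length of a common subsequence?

10

One common subsequence of length 10: deploy (Sam #3, Lee #3) → patch (Sam #4, Lee #4) → patch (Sam #6, Lee #5) → patch (Sam #9, Lee #6) → patch (Sam #11, Lee #7) → deploy (Sam #12, Lee #8) → scope (Sam #13, Lee #9) → deploy (Sam #14, Lee #10) → patch (Sam #15, Lee #14) → deploy (Sam #17, Lee #15). The LCS DP gives dp[17][16] = 10, so this is optimal.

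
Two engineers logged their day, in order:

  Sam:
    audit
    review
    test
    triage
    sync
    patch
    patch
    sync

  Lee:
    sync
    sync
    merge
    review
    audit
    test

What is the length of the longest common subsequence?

Pick audit [1,5] → test [3,6]; all 2 tasks appear in both, in order. dp[8][6] = 2 confirms this is the maximum.

2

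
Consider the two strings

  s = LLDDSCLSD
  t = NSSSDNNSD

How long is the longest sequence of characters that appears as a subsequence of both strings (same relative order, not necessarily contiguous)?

Let dp[i][j] be the LCS length of the first i characters of s and the first j characters of t. dp[i][j] = dp[i-1][j-1]+1 when the i-th and j-th characters match, else max(dp[i-1][j], dp[i][j-1]).
    ·  N  S  S  S  D  N  N  S  D
 ·  0  0  0  0  0  0  0  0  0  0
 L  0  0  0  0  0  0  0  0  0  0
 L  0  0  0  0  0  0  0  0  0  0
 D  0  0  0  0  0  1  1  1  1  1
 D  0  0  0  0  0  1  1  1  1  2
 S  0  0  1  1  1  1  1  1  2  2
 C  0  0  1  1  1  1  1  1  2  2
 L  0  0  1  1  1  1  1  1  2  2
 S  0  0  1  2  2  2  2  2  2  2
 D  0  0  1  2  2  3  3  3  3  3
dp[9][9] = 3. One LCS (by backtracking along matches): DSD.

3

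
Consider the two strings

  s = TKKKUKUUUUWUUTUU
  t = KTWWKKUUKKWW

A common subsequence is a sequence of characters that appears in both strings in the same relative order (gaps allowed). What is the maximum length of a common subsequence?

6

Taking T at s[1]=t[2], K at s[2]=t[5], K at s[3]=t[6], K at s[4]=t[9], K at s[6]=t[10], W at s[11]=t[12] gives a common subsequence of length 6. The LCS DP gives dp[16][12] = 6, so this is optimal.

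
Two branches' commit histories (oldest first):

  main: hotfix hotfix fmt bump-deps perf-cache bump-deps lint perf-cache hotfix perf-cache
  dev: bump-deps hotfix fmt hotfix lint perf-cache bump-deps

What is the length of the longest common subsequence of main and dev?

4

One common subsequence of length 4: hotfix [1,2], hotfix [2,4], perf-cache [5,6], bump-deps [6,7]. Since dp[10][7] = 4, nothing longer is possible.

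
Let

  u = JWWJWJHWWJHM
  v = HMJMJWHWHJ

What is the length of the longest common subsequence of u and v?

Taking J at u[1]=v[3] → J at u[4]=v[5] → W at u[5]=v[6] → H at u[7]=v[7] → W at u[8]=v[8] → J at u[10]=v[10] gives a common subsequence of length 6. dp[12][10] = 6 confirms this is the maximum.

6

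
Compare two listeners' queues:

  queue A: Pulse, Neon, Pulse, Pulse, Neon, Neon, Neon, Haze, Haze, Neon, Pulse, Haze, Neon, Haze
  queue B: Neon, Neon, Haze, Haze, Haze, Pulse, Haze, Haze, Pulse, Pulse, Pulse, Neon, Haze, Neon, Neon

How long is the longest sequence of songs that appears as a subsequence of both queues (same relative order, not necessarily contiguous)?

One common subsequence of length 8: Neon at queue A[2]=queue B[1], Neon at queue A[5]=queue B[2], Haze at queue A[8]=queue B[4], Haze at queue A[9]=queue B[5], Pulse at queue A[11]=queue B[6], Haze at queue A[12]=queue B[8], Neon at queue A[13]=queue B[12], Haze at queue A[14]=queue B[13]. dp[14][15] = 8 confirms this is the maximum.

8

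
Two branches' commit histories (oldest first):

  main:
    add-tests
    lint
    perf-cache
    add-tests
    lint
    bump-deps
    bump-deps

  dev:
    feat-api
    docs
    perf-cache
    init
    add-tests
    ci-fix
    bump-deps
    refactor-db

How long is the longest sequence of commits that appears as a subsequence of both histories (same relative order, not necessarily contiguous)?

3

Taking perf-cache at main[3]=dev[3], add-tests at main[4]=dev[5], bump-deps at main[6]=dev[7] gives a common subsequence of length 3. The LCS DP gives dp[7][8] = 3, so this is optimal.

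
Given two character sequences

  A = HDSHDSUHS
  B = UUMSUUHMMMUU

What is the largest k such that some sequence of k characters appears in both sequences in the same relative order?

Match S at A[3]=B[4], then H at A[4]=B[7], then U at A[7]=B[12] — 3 characters in the same relative order in both. The LCS DP gives dp[9][12] = 3, so this is optimal.

3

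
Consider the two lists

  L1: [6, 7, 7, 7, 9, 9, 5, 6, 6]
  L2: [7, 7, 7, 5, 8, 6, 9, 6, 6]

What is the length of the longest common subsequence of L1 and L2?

6

One common subsequence of length 6: 7 (L1 #2, L2 #1); then 7 (L1 #3, L2 #2); then 7 (L1 #4, L2 #3); then 9 (L1 #6, L2 #7); then 6 (L1 #8, L2 #8); then 6 (L1 #9, L2 #9), and the DP table's final entry dp[9][9] is also 6, so no common subsequence is longer.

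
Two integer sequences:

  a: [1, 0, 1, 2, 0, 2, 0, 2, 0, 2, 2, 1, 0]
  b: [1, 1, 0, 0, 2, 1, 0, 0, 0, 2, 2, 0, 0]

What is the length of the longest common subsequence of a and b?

9

Taking 1 [1,2], then 0 [2,4], then 1 [3,6], then 0 [5,7], then 0 [7,8], then 0 [9,9], then 2 [10,10], then 2 [11,11], then 0 [13,13] gives a common subsequence of length 9. Since dp[13][13] = 9, nothing longer is possible.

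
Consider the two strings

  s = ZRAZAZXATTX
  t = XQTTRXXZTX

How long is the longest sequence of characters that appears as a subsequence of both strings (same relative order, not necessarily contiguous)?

4

Let dp[i][j] be the LCS length of the first i characters of s and the first j characters of t. dp[i][j] = dp[i-1][j-1]+1 when the i-th and j-th characters match, else max(dp[i-1][j], dp[i][j-1]).
    ·  X  Q  T  T  R  X  X  Z  T  X
 ·  0  0  0  0  0  0  0  0  0  0  0
 Z  0  0  0  0  0  0  0  0  1  1  1
 R  0  0  0  0  0  1  1  1  1  1  1
 A  0  0  0  0  0  1  1  1  1  1  1
 Z  0  0  0  0  0  1  1  1  2  2  2
 A  0  0  0  0  0  1  1  1  2  2  2
 Z  0  0  0  0  0  1  1  1  2  2  2
 X  0  1  1  1  1  1  2  2  2  2  3
 A  0  1  1  1  1  1  2  2  2  2  3
 T  0  1  1  2  2  2  2  2  2  3  3
 T  0  1  1  2  3  3  3  3  3  3  3
 X  0  1  1  2  3  3  4  4  4  4  4
dp[11][10] = 4. One LCS (by backtracking along matches): RZTX.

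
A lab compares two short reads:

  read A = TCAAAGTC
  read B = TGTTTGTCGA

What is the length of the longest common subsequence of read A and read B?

Let dp[i][j] be the LCS length of the first i bases of read A and the first j bases of read B. dp[i][j] = dp[i-1][j-1]+1 when the i-th and j-th bases match, else max(dp[i-1][j], dp[i][j-1]).
    ·  T  G  T  T  T  G  T  C  G  A
 ·  0  0  0  0  0  0  0  0  0  0  0
 T  0  1  1  1  1  1  1  1  1  1  1
 C  0  1  1  1  1  1  1  1  2  2  2
 A  0  1  1  1  1  1  1  1  2  2  3
 A  0  1  1  1  1  1  1  1  2  2  3
 A  0  1  1  1  1  1  1  1  2  2  3
 G  0  1  2  2  2  2  2  2  2  3  3
 T  0  1  2  3  3  3  3  3  3  3  3
 C  0  1  2  3  3  3  3  3  4  4  4
dp[8][10] = 4. One LCS (by backtracking along matches): TGTC.

4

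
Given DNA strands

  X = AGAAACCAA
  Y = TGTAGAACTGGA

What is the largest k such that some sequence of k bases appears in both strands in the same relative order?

6

Pick A [1,4], then G [2,5], then A [4,6], then A [5,7], then C [6,8], then A [9,12]; all 6 bases appear in both, in order, and the DP table's final entry dp[9][12] is also 6, so no common subsequence is longer.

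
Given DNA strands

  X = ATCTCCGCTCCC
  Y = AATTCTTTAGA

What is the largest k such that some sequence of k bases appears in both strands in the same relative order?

Pick A at X[1]=Y[2], T at X[2]=Y[4], C at X[3]=Y[5], T at X[4]=Y[8], G at X[7]=Y[10]; all 5 bases appear in both, in order. Since dp[12][11] = 5, nothing longer is possible.

5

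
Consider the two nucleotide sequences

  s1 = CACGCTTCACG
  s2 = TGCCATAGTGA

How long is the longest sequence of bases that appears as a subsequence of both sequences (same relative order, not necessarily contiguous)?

Taking C at s1[1]=s2[4] → A at s1[2]=s2[7] → G at s1[4]=s2[8] → T at s1[6]=s2[9] → A at s1[9]=s2[11] gives a common subsequence of length 5. The LCS DP gives dp[11][11] = 5, so this is optimal.

5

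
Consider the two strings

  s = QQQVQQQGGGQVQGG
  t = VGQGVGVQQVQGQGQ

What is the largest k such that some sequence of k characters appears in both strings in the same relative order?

One common subsequence of length 9: V [4,1]; then Q [7,3]; then G [8,4]; then G [9,6]; then Q [11,9]; then V [12,10]; then Q [13,11]; then G [14,12]; then G [15,14]. The LCS DP gives dp[15][15] = 9, so this is optimal.

9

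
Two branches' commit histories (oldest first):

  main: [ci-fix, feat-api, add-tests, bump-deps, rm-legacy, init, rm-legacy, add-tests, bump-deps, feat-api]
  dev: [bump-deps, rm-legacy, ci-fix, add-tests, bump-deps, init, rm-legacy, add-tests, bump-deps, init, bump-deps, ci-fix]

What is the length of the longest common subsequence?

Pick ci-fix (main #1, dev #3); then add-tests (main #3, dev #4); then bump-deps (main #4, dev #5); then init (main #6, dev #6); then rm-legacy (main #7, dev #7); then add-tests (main #8, dev #8); then bump-deps (main #9, dev #11); all 7 commits appear in both, in order. dp[10][12] = 7 confirms this is the maximum.

7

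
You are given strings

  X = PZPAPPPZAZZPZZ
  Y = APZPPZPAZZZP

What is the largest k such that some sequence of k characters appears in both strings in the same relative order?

9

Pick P [1,2] → Z [2,3] → P [3,4] → P [5,5] → P [6,7] → Z [8,9] → Z [10,10] → Z [11,11] → P [12,12]; all 9 characters appear in both, in order. Since dp[14][12] = 9, nothing longer is possible.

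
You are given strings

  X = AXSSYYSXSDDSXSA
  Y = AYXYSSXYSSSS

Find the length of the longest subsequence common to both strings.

Match A [1,1]; then X [2,3]; then S [3,5]; then S [4,6]; then Y [6,8]; then S [7,9]; then S [9,10]; then S [12,11]; then S [14,12] — 9 characters in the same relative order in both. dp[15][12] = 9 confirms this is the maximum.

9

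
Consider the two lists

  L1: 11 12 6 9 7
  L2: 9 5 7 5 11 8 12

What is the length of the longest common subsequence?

Pick 11 (L1 #1, L2 #5) → 12 (L1 #2, L2 #7); all 2 values appear in both, in order. The LCS DP gives dp[5][7] = 2, so this is optimal.

2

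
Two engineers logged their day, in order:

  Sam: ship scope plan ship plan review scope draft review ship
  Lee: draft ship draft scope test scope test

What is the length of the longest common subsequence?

Taking ship at Sam[1]=Lee[2]; then scope at Sam[2]=Lee[4]; then scope at Sam[7]=Lee[6] gives a common subsequence of length 3. dp[10][7] = 3 confirms this is the maximum.

3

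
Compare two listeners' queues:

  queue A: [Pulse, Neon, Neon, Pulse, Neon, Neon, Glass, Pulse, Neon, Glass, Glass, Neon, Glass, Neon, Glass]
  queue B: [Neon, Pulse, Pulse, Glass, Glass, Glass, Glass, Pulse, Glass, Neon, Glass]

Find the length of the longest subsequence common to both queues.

Match Pulse (queue A #1, queue B #2); then Pulse (queue A #4, queue B #3); then Glass (queue A #7, queue B #5); then Glass (queue A #10, queue B #6); then Glass (queue A #11, queue B #7); then Glass (queue A #13, queue B #9); then Neon (queue A #14, queue B #10); then Glass (queue A #15, queue B #11) — 8 songs in the same relative order in both. Since dp[15][11] = 8, nothing longer is possible.

8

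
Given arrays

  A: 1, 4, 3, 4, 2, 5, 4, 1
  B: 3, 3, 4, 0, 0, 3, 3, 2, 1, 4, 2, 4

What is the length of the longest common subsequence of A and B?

5

Pick 4 [2,3], then 3 [3,7], then 4 [4,10], then 2 [5,11], then 4 [7,12]; all 5 values appear in both, in order. Since dp[8][12] = 5, nothing longer is possible.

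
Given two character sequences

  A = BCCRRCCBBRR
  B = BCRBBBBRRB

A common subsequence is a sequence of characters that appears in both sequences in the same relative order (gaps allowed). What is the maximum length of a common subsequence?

7

Let dp[i][j] be the LCS length of the first i characters of A and the first j characters of B. dp[i][j] = dp[i-1][j-1]+1 when the i-th and j-th characters match, else max(dp[i-1][j], dp[i][j-1]).
    ·  B  C  R  B  B  B  B  R  R  B
 ·  0  0  0  0  0  0  0  0  0  0  0
 B  0  1  1  1  1  1  1  1  1  1  1
 C  0  1  2  2  2  2  2  2  2  2  2
 C  0  1  2  2  2  2  2  2  2  2  2
 R  0  1  2  3  3  3  3  3  3  3  3
 R  0  1  2  3  3  3  3  3  4  4  4
 C  0  1  2  3  3  3  3  3  4  4  4
 C  0  1  2  3  3  3  3  3  4  4  4
 B  0  1  2  3  4  4  4  4  4  4  5
 B  0  1  2  3  4  5  5  5  5  5  5
 R  0  1  2  3  4  5  5  5  6  6  6
 R  0  1  2  3  4  5  5  5  6  7  7
dp[11][10] = 7. One LCS (by backtracking along matches): BCRBBRR.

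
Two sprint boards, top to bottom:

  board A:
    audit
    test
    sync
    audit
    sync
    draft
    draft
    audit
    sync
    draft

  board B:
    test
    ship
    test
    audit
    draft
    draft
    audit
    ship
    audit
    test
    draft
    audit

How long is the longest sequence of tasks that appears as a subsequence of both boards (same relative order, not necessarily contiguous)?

6

Pick test (board A #2, board B #3), audit (board A #4, board B #4), draft (board A #6, board B #5), draft (board A #7, board B #6), audit (board A #8, board B #9), draft (board A #10, board B #11); all 6 tasks appear in both, in order. Since dp[10][12] = 6, nothing longer is possible.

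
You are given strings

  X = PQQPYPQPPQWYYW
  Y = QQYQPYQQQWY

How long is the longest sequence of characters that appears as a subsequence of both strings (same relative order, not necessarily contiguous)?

One common subsequence of length 8: Q [2,2] → Q [3,4] → P [4,5] → Y [5,6] → Q [7,8] → Q [10,9] → W [11,10] → Y [13,11]. Since dp[14][11] = 8, nothing longer is possible.

8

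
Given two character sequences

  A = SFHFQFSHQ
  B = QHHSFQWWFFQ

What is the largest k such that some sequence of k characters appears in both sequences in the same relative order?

5

Pick S (A #1, B #4), F (A #2, B #5), F (A #4, B #9), F (A #6, B #10), Q (A #9, B #11); all 5 characters appear in both, in order. The LCS DP gives dp[9][11] = 5, so this is optimal.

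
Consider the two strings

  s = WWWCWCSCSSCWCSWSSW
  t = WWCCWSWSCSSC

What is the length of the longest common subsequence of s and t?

9

Match W at s[1]=t[1] → W at s[2]=t[2] → W at s[3]=t[5] → W at s[5]=t[7] → S at s[7]=t[8] → C at s[8]=t[9] → S at s[9]=t[10] → S at s[10]=t[11] → C at s[13]=t[12] — 9 characters in the same relative order in both, and the DP table's final entry dp[18][12] is also 9, so no common subsequence is longer.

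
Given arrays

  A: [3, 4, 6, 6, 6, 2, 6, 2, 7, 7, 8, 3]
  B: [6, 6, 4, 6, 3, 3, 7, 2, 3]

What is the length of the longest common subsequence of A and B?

5

Taking 6 at A[3]=B[1], then 6 at A[4]=B[2], then 6 at A[5]=B[4], then 2 at A[8]=B[8], then 3 at A[12]=B[9] gives a common subsequence of length 5, and the DP table's final entry dp[12][9] is also 5, so no common subsequence is longer.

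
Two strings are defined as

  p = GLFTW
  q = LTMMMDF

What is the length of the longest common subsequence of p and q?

2

Let dp[i][j] be the LCS length of the first i characters of p and the first j characters of q. dp[i][j] = dp[i-1][j-1]+1 when the i-th and j-th characters match, else max(dp[i-1][j], dp[i][j-1]).
    ·  L  T  M  M  M  D  F
 ·  0  0  0  0  0  0  0  0
 G  0  0  0  0  0  0  0  0
 L  0  1  1  1  1  1  1  1
 F  0  1  1  1  1  1  1  2
 T  0  1  2  2  2  2  2  2
 W  0  1  2  2  2  2  2  2
dp[5][7] = 2. One LCS (by backtracking along matches): LF.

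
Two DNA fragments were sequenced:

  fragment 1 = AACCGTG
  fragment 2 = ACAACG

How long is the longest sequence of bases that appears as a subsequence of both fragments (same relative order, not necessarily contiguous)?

Let dp[i][j] be the LCS length of the first i bases of fragment 1 and the first j bases of fragment 2. dp[i][j] = dp[i-1][j-1]+1 when the i-th and j-th bases match, else max(dp[i-1][j], dp[i][j-1]).
    ·  A  C  A  A  C  G
 ·  0  0  0  0  0  0  0
 A  0  1  1  1  1  1  1
 A  0  1  1  2  2  2  2
 C  0  1  2  2  2  3  3
 C  0  1  2  2  2  3  3
 G  0  1  2  2  2  3  4
 T  0  1  2  2  2  3  4
 G  0  1  2  2  2  3  4
dp[7][6] = 4. One LCS (by backtracking along matches): AACG.

4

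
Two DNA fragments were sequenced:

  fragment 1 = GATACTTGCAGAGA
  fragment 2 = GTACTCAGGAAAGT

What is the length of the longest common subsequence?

Pick G at fragment 1[1]=fragment 2[1], then T at fragment 1[3]=fragment 2[2], then A at fragment 1[4]=fragment 2[3], then C at fragment 1[5]=fragment 2[4], then T at fragment 1[7]=fragment 2[5], then C at fragment 1[9]=fragment 2[6], then A at fragment 1[10]=fragment 2[7], then G at fragment 1[11]=fragment 2[9], then A at fragment 1[12]=fragment 2[12], then G at fragment 1[13]=fragment 2[13]; all 10 bases appear in both, in order. dp[14][14] = 10 confirms this is the maximum.

10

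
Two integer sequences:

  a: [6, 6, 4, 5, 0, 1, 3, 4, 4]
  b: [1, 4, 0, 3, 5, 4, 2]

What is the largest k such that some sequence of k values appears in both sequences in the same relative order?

One common subsequence of length 4: 4 (a #3, b #2); then 0 (a #5, b #3); then 3 (a #7, b #4); then 4 (a #8, b #6). Since dp[9][7] = 4, nothing longer is possible.

4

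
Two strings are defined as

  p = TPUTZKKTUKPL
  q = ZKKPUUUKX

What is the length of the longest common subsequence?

Taking Z at p[5]=q[1]; then K at p[6]=q[2]; then K at p[7]=q[3]; then U at p[9]=q[7]; then K at p[10]=q[8] gives a common subsequence of length 5. Since dp[12][9] = 5, nothing longer is possible.

5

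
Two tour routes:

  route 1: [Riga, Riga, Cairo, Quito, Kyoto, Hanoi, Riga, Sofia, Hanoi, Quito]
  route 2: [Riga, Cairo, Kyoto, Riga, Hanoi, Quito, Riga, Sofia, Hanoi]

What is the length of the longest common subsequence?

7

Pick Riga (route 1 #2, route 2 #1) → Cairo (route 1 #3, route 2 #2) → Kyoto (route 1 #5, route 2 #3) → Hanoi (route 1 #6, route 2 #5) → Riga (route 1 #7, route 2 #7) → Sofia (route 1 #8, route 2 #8) → Hanoi (route 1 #9, route 2 #9); all 7 stops appear in both, in order. dp[10][9] = 7 confirms this is the maximum.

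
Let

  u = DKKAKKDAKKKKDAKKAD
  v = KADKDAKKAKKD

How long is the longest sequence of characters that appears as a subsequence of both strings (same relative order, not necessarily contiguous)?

Match K (u #3, v #1), A (u #4, v #2), K (u #6, v #4), D (u #7, v #5), A (u #8, v #6), K (u #11, v #7), K (u #12, v #8), A (u #14, v #9), K (u #15, v #10), K (u #16, v #11), D (u #18, v #12) — 11 characters in the same relative order in both. The LCS DP gives dp[18][12] = 11, so this is optimal.

11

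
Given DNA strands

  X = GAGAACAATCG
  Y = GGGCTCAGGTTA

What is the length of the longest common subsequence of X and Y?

6

One common subsequence of length 6: G (X #1, Y #2), then G (X #3, Y #3), then C (X #6, Y #4), then T (X #9, Y #5), then C (X #10, Y #6), then G (X #11, Y #9). dp[11][12] = 6 confirms this is the maximum.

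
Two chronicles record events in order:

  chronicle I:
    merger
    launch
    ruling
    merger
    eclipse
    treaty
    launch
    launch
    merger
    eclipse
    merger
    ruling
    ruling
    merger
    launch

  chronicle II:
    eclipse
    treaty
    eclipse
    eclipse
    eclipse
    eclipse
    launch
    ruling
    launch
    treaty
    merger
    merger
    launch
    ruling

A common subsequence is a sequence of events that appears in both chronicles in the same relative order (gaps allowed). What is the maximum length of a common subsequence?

7

Match eclipse (chronicle I #5, chronicle II #1); then treaty (chronicle I #6, chronicle II #2); then launch (chronicle I #7, chronicle II #7); then launch (chronicle I #8, chronicle II #9); then merger (chronicle I #9, chronicle II #11); then merger (chronicle I #11, chronicle II #12); then ruling (chronicle I #13, chronicle II #14) — 7 events in the same relative order in both, and the DP table's final entry dp[15][14] is also 7, so no common subsequence is longer.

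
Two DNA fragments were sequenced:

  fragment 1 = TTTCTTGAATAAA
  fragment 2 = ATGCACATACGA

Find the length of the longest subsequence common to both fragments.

7

One common subsequence of length 7: T [1,2] → C [4,4] → A [8,5] → A [9,7] → T [10,8] → A [11,9] → A [13,12]. The LCS DP gives dp[13][12] = 7, so this is optimal.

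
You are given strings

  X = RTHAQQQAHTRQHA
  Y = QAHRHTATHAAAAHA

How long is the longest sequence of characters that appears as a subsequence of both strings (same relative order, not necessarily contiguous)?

Pick R (X #1, Y #4); then T (X #2, Y #8); then H (X #3, Y #9); then A (X #4, Y #12); then A (X #8, Y #13); then H (X #13, Y #14); then A (X #14, Y #15); all 7 characters appear in both, in order. The LCS DP gives dp[14][15] = 7, so this is optimal.

7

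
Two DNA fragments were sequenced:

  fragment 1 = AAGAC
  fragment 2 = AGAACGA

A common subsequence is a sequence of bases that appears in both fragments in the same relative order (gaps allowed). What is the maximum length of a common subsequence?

4

Let dp[i][j] be the LCS length of the first i bases of fragment 1 and the first j bases of fragment 2. dp[i][j] = dp[i-1][j-1]+1 when the i-th and j-th bases match, else max(dp[i-1][j], dp[i][j-1]).
    ·  A  G  A  A  C  G  A
 ·  0  0  0  0  0  0  0  0
 A  0  1  1  1  1  1  1  1
 A  0  1  1  2  2  2  2  2
 G  0  1  2  2  2  2  3  3
 A  0  1  2  3  3  3  3  4
 C  0  1  2  3  3  4  4  4
dp[5][7] = 4. One LCS (by backtracking along matches): AAGA.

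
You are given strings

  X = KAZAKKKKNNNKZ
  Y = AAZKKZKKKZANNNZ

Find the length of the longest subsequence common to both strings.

10

Taking A (X #2, Y #2), then Z (X #3, Y #3), then K (X #5, Y #5), then K (X #6, Y #7), then K (X #7, Y #8), then K (X #8, Y #9), then N (X #9, Y #12), then N (X #10, Y #13), then N (X #11, Y #14), then Z (X #13, Y #15) gives a common subsequence of length 10. Since dp[13][15] = 10, nothing longer is possible.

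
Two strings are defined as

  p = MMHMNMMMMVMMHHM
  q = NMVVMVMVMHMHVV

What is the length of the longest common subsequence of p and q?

8

Match N [5,1], M [6,2], M [7,5], M [9,7], V [10,8], M [11,9], M [12,11], H [13,12] — 8 characters in the same relative order in both. The LCS DP gives dp[15][14] = 8, so this is optimal.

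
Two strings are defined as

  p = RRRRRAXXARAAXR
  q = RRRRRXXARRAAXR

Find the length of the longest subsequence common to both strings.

13

One common subsequence of length 13: R (p #1, q #1), R (p #2, q #2), R (p #3, q #3), R (p #4, q #4), R (p #5, q #5), X (p #7, q #6), X (p #8, q #7), A (p #9, q #8), R (p #10, q #10), A (p #11, q #11), A (p #12, q #12), X (p #13, q #13), R (p #14, q #14), and the DP table's final entry dp[14][14] is also 13, so no common subsequence is longer.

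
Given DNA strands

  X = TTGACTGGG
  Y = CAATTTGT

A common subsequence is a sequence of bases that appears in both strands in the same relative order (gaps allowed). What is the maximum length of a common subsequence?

Let dp[i][j] be the LCS length of the first i bases of X and the first j bases of Y. dp[i][j] = dp[i-1][j-1]+1 when the i-th and j-th bases match, else max(dp[i-1][j], dp[i][j-1]).
    ·  C  A  A  T  T  T  G  T
 ·  0  0  0  0  0  0  0  0  0
 T  0  0  0  0  1  1  1  1  1
 T  0  0  0  0  1  2  2  2  2
 G  0  0  0  0  1  2  2  3  3
 A  0  0  1  1  1  2  2  3  3
 C  0  1  1  1  1  2  2  3  3
 T  0  1  1  1  2  2  3  3  4
 G  0  1  1  1  2  2  3  4  4
 G  0  1  1  1  2  2  3  4  4
 G  0  1  1  1  2  2  3  4  4
dp[9][8] = 4. One LCS (by backtracking along matches): TTGT.

4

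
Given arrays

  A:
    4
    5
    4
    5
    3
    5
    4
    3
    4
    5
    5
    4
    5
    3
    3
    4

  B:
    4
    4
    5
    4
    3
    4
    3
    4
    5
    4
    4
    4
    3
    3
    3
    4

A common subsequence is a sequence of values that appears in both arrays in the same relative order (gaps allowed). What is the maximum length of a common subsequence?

One common subsequence of length 12: 4 [1,2]; then 5 [2,3]; then 4 [3,4]; then 3 [5,5]; then 4 [7,6]; then 3 [8,7]; then 4 [9,8]; then 5 [10,9]; then 4 [12,12]; then 3 [14,14]; then 3 [15,15]; then 4 [16,16]. dp[16][16] = 12 confirms this is the maximum.

12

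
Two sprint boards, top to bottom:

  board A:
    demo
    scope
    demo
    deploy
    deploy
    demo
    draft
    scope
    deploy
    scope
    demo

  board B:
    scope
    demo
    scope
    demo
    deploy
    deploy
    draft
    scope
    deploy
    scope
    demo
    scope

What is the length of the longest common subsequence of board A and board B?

10

Taking demo at board A[1]=board B[2]; then scope at board A[2]=board B[3]; then demo at board A[3]=board B[4]; then deploy at board A[4]=board B[5]; then deploy at board A[5]=board B[6]; then draft at board A[7]=board B[7]; then scope at board A[8]=board B[8]; then deploy at board A[9]=board B[9]; then scope at board A[10]=board B[10]; then demo at board A[11]=board B[11] gives a common subsequence of length 10. The LCS DP gives dp[11][12] = 10, so this is optimal.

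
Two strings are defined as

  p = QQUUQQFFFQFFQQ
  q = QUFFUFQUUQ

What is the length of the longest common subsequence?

Pick Q [2,1], U [4,2], F [7,3], F [8,4], F [9,6], Q [10,7], Q [14,10]; all 7 characters appear in both, in order. Since dp[14][10] = 7, nothing longer is possible.

7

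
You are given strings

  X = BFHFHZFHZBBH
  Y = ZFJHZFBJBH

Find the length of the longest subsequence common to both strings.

7

Pick F at X[2]=Y[2], H at X[5]=Y[4], Z at X[6]=Y[5], F at X[7]=Y[6], B at X[10]=Y[7], B at X[11]=Y[9], H at X[12]=Y[10]; all 7 characters appear in both, in order. dp[12][10] = 7 confirms this is the maximum.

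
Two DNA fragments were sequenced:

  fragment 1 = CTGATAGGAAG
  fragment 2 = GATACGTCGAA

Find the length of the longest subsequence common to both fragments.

8

Let dp[i][j] be the LCS length of the first i bases of fragment 1 and the first j bases of fragment 2. dp[i][j] = dp[i-1][j-1]+1 when the i-th and j-th bases match, else max(dp[i-1][j], dp[i][j-1]).
    ·  G  A  T  A  C  G  T  C  G  A  A
 ·  0  0  0  0  0  0  0  0  0  0  0  0
 C  0  0  0  0  0  1  1  1  1  1  1  1
 T  0  0  0  1  1  1  1  2  2  2  2  2
 G  0  1  1  1  1  1  2  2  2  3  3  3
 A  0  1  2  2  2  2  2  2  2  3  4  4
 T  0  1  2  3  3  3  3  3  3  3  4  4
 A  0  1  2  3  4  4  4  4  4  4  4  5
 G  0  1  2  3  4  4  5  5  5  5  5  5
 G  0  1  2  3  4  4  5  5  5  6  6  6
 A  0  1  2  3  4  4  5  5  5  6  7  7
 A  0  1  2  3  4  4  5  5  5  6  7  8
 G  0  1  2  3  4  4  5  5  5  6  7  8
dp[11][11] = 8. One LCS (by backtracking along matches): GATAGGAA.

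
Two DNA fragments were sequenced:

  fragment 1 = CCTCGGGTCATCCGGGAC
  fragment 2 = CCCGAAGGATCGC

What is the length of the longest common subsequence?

One common subsequence of length 11: C at fragment 1[1]=fragment 2[1], C at fragment 1[2]=fragment 2[2], C at fragment 1[4]=fragment 2[3], G at fragment 1[5]=fragment 2[4], G at fragment 1[6]=fragment 2[7], G at fragment 1[7]=fragment 2[8], A at fragment 1[10]=fragment 2[9], T at fragment 1[11]=fragment 2[10], C at fragment 1[13]=fragment 2[11], G at fragment 1[16]=fragment 2[12], C at fragment 1[18]=fragment 2[13]. Since dp[18][13] = 11, nothing longer is possible.

11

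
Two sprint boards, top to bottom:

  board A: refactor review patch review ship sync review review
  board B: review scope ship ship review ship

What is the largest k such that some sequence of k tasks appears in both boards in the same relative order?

3

Pick review at board A[2]=board B[1] → review at board A[4]=board B[5] → ship at board A[5]=board B[6]; all 3 tasks appear in both, in order. Since dp[8][6] = 3, nothing longer is possible.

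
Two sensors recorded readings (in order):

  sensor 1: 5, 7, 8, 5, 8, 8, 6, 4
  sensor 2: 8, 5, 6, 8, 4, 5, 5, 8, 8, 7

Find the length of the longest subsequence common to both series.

5

Let dp[i][j] be the LCS length of the first i values of sensor 1 and the first j values of sensor 2. dp[i][j] = dp[i-1][j-1]+1 when the i-th and j-th values match, else max(dp[i-1][j], dp[i][j-1]).
    ·  8  5  6  8  4  5  5  8  8  7
 ·  0  0  0  0  0  0  0  0  0  0  0
 5  0  0  1  1  1  1  1  1  1  1  1
 7  0  0  1  1  1  1  1  1  1  1  2
 8  0  1  1  1  2  2  2  2  2  2  2
 5  0  1  2  2  2  2  3  3  3  3  3
 8  0  1  2  2  3  3  3  3  4  4  4
 8  0  1  2  2  3  3  3  3  4  5  5
 6  0  1  2  3  3  3  3  3  4  5  5
 4  0  1  2  3  3  4  4  4  4  5  5
dp[8][10] = 5. One LCS (by backtracking along matches): 5, 8, 5, 8, 8.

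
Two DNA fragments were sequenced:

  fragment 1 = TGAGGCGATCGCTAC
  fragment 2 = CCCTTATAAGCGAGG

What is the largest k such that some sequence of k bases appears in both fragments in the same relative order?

Pick T (fragment 1 #1, fragment 2 #7), then A (fragment 1 #3, fragment 2 #9), then G (fragment 1 #5, fragment 2 #10), then C (fragment 1 #6, fragment 2 #11), then G (fragment 1 #7, fragment 2 #12), then A (fragment 1 #8, fragment 2 #13), then G (fragment 1 #11, fragment 2 #15); all 7 bases appear in both, in order. Since dp[15][15] = 7, nothing longer is possible.

7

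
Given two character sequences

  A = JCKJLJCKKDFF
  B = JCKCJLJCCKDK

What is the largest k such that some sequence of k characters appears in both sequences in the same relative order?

9

Let dp[i][j] be the LCS length of the first i characters of A and the first j characters of B. dp[i][j] = dp[i-1][j-1]+1 when the i-th and j-th characters match, else max(dp[i-1][j], dp[i][j-1]).
    ·  J  C  K  C  J  L  J  C  C  K  D  K
 ·  0  0  0  0  0  0  0  0  0  0  0  0  0
 J  0  1  1  1  1  1  1  1  1  1  1  1  1
 C  0  1  2  2  2  2  2  2  2  2  2  2  2
 K  0  1  2  3  3  3  3  3  3  3  3  3  3
 J  0  1  2  3  3  4  4  4  4  4  4  4  4
 L  0  1  2  3  3  4  5  5  5  5  5  5  5
 J  0  1  2  3  3  4  5  6  6  6  6  6  6
 C  0  1  2  3  4  4  5  6  7  7  7  7  7
 K  0  1  2  3  4  4  5  6  7  7  8  8  8
 K  0  1  2  3  4  4  5  6  7  7  8  8  9
 D  0  1  2  3  4  4  5  6  7  7  8  9  9
 F  0  1  2  3  4  4  5  6  7  7  8  9  9
 F  0  1  2  3  4  4  5  6  7  7  8  9  9
dp[12][12] = 9. One LCS (by backtracking along matches): JCKJLJCKK.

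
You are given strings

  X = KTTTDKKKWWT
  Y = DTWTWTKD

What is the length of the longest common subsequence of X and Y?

4

Let dp[i][j] be the LCS length of the first i characters of X and the first j characters of Y. dp[i][j] = dp[i-1][j-1]+1 when the i-th and j-th characters match, else max(dp[i-1][j], dp[i][j-1]).
    ·  D  T  W  T  W  T  K  D
 ·  0  0  0  0  0  0  0  0  0
 K  0  0  0  0  0  0  0  1  1
 T  0  0  1  1  1  1  1  1  1
 T  0  0  1  1  2  2  2  2  2
 T  0  0  1  1  2  2  3  3  3
 D  0  1  1  1  2  2  3  3  4
 K  0  1  1  1  2  2  3  4  4
 K  0  1  1  1  2  2  3  4  4
 K  0  1  1  1  2  2  3  4  4
 W  0  1  1  2  2  3  3  4  4
 W  0  1  1  2  2  3  3  4  4
 T  0  1  2  2  3  3  4  4  4
dp[11][8] = 4. One LCS (by backtracking along matches): TTTD.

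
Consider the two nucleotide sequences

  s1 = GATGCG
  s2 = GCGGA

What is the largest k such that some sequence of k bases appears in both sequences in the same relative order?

3

Match G at s1[1]=s2[1], G at s1[4]=s2[3], G at s1[6]=s2[4] — 3 bases in the same relative order in both. dp[6][5] = 3 confirms this is the maximum.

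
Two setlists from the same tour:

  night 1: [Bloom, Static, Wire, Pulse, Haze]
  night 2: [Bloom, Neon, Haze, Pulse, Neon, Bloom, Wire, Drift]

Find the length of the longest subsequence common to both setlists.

Taking Bloom (night 1 #1, night 2 #6), then Wire (night 1 #3, night 2 #7) gives a common subsequence of length 2, and the DP table's final entry dp[5][8] is also 2, so no common subsequence is longer.

2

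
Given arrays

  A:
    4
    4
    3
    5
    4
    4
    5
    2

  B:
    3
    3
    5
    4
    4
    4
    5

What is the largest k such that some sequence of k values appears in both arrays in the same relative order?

5

Pick 3 [3,2]; then 5 [4,3]; then 4 [5,5]; then 4 [6,6]; then 5 [7,7]; all 5 values appear in both, in order. Since dp[8][7] = 5, nothing longer is possible.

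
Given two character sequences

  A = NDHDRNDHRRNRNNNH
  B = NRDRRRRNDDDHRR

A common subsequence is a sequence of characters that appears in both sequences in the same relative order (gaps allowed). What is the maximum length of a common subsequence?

8

Match N at A[1]=B[1], D at A[2]=B[3], R at A[5]=B[7], N at A[6]=B[8], D at A[7]=B[11], H at A[8]=B[12], R at A[10]=B[13], R at A[12]=B[14] — 8 characters in the same relative order in both. The LCS DP gives dp[16][14] = 8, so this is optimal.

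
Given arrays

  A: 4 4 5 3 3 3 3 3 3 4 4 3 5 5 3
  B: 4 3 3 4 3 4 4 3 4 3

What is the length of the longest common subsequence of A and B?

Taking 4 (A #2, B #1), then 3 (A #4, B #2), then 3 (A #5, B #3), then 3 (A #9, B #5), then 4 (A #10, B #6), then 4 (A #11, B #7), then 3 (A #12, B #8), then 3 (A #15, B #10) gives a common subsequence of length 8. Since dp[15][10] = 8, nothing longer is possible.

8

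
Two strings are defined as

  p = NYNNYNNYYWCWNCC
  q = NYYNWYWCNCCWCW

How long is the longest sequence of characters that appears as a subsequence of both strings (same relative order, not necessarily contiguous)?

10

Match N [1,1] → Y [2,2] → Y [5,3] → N [6,4] → Y [9,6] → W [10,7] → C [11,8] → N [13,9] → C [14,11] → C [15,13] — 10 characters in the same relative order in both, and the DP table's final entry dp[15][14] is also 10, so no common subsequence is longer.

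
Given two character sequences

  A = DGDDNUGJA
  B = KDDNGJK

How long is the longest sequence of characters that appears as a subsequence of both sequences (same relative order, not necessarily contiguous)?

5

Match D [3,2]; then D [4,3]; then N [5,4]; then G [7,5]; then J [8,6] — 5 characters in the same relative order in both. The LCS DP gives dp[9][7] = 5, so this is optimal.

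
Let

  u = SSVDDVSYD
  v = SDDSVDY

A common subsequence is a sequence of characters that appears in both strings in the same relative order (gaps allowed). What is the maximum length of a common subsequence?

Match S at u[1]=v[1] → S at u[2]=v[4] → V at u[3]=v[5] → D at u[5]=v[6] → Y at u[8]=v[7] — 5 characters in the same relative order in both. Since dp[9][7] = 5, nothing longer is possible.

5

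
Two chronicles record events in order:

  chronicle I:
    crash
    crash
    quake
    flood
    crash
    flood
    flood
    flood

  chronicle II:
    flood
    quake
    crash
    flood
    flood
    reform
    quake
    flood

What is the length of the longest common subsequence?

5

Match quake at chronicle I[3]=chronicle II[2], crash at chronicle I[5]=chronicle II[3], flood at chronicle I[6]=chronicle II[4], flood at chronicle I[7]=chronicle II[5], flood at chronicle I[8]=chronicle II[8] — 5 events in the same relative order in both. The LCS DP gives dp[8][8] = 5, so this is optimal.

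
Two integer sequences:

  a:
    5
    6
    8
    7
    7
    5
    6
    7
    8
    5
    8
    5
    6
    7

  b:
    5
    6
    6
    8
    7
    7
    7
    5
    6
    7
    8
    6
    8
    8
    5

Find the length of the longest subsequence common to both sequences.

11

Match 5 [1,1] → 6 [2,3] → 8 [3,4] → 7 [4,6] → 7 [5,7] → 5 [6,8] → 6 [7,9] → 7 [8,10] → 8 [9,13] → 8 [11,14] → 5 [12,15] — 11 values in the same relative order in both. The LCS DP gives dp[14][15] = 11, so this is optimal.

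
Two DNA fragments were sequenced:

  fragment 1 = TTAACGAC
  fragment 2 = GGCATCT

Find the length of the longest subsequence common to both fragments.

3

Taking C (fragment 1 #5, fragment 2 #3); then A (fragment 1 #7, fragment 2 #4); then C (fragment 1 #8, fragment 2 #6) gives a common subsequence of length 3. The LCS DP gives dp[8][7] = 3, so this is optimal.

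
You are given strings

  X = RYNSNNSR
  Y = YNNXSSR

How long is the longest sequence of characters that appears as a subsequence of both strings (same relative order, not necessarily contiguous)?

5

Pick Y (X #2, Y #1), N (X #3, Y #3), S (X #4, Y #5), S (X #7, Y #6), R (X #8, Y #7); all 5 characters appear in both, in order. Since dp[8][7] = 5, nothing longer is possible.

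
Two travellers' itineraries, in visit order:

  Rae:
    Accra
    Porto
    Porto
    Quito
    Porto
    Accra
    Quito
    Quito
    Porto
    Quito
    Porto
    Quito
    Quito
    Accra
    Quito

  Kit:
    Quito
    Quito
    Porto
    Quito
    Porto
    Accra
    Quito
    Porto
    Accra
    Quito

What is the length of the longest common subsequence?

8

Pick Porto (Rae #3, Kit #3), then Quito (Rae #4, Kit #4), then Porto (Rae #5, Kit #5), then Accra (Rae #6, Kit #6), then Quito (Rae #10, Kit #7), then Porto (Rae #11, Kit #8), then Accra (Rae #14, Kit #9), then Quito (Rae #15, Kit #10); all 8 stops appear in both, in order, and the DP table's final entry dp[15][10] is also 8, so no common subsequence is longer.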